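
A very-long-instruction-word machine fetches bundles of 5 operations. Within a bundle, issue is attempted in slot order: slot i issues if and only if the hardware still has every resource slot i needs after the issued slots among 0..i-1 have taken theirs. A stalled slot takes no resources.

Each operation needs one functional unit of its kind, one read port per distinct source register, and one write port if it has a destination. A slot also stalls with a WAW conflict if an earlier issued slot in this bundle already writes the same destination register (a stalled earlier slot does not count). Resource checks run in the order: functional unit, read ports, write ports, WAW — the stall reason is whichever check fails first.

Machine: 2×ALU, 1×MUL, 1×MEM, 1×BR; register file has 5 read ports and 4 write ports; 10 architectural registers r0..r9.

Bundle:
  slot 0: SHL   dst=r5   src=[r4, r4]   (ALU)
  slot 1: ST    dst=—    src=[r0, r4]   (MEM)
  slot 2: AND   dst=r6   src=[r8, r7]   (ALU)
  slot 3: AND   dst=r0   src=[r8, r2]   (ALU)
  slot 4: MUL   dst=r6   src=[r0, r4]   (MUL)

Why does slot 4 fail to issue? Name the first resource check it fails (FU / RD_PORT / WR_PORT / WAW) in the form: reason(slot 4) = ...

reason(slot 4) = RD_PORT

  0. ALU→r5 ⇒ go  {1A/1Mu/1Ld/1B | 4r 3w}
  1. MEM ⇒ go  {1A/1Mu/0Ld/1B | 2r 3w}
  2. ALU→r6 ⇒ go  {0A/1Mu/0Ld/1B | 0r 2w}
  3. ALU→r0 ⇒ no(FU)  {0A/1Mu/0Ld/1B | 0r 2w}
  4. MUL→r6 ⇒ no(RD_PORT)  {0A/1Mu/0Ld/1B | 0r 2w}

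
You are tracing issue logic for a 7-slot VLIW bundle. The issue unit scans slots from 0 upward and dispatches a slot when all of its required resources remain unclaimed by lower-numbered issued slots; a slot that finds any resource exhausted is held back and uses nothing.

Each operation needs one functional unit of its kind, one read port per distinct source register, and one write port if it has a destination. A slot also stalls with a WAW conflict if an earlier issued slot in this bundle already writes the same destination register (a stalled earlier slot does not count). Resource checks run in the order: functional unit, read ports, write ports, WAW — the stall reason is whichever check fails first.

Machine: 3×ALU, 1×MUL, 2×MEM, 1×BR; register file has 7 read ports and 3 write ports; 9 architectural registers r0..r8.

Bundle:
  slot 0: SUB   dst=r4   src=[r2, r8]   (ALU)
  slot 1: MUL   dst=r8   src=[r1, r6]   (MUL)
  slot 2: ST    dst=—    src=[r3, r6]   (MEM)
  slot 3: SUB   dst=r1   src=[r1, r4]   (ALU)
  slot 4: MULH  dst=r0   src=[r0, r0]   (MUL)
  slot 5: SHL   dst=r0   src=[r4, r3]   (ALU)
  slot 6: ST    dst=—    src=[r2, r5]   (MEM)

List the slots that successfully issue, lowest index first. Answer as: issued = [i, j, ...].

issued = [0, 1, 2]

(0) want 1×ALU +2rd +1wr — yes → AL2|MU1|ME2|BR1|rd5|wr2
(1) want 1×MUL +2rd +1wr — yes → AL2|MU0|ME2|BR1|rd3|wr1
(2) want 1×MEM +2rd +0wr — yes → AL2|MU0|ME1|BR1|rd1|wr1
(3) want 1×ALU +2rd +1wr — RD_PORT → AL2|MU0|ME1|BR1|rd1|wr1
(4) want 1×MUL +1rd +1wr — FU → AL2|MU0|ME1|BR1|rd1|wr1
(5) want 1×ALU +2rd +1wr — RD_PORT → AL2|MU0|ME1|BR1|rd1|wr1
(6) want 1×MEM +2rd +0wr — RD_PORT → AL2|MU0|ME1|BR1|rd1|wr1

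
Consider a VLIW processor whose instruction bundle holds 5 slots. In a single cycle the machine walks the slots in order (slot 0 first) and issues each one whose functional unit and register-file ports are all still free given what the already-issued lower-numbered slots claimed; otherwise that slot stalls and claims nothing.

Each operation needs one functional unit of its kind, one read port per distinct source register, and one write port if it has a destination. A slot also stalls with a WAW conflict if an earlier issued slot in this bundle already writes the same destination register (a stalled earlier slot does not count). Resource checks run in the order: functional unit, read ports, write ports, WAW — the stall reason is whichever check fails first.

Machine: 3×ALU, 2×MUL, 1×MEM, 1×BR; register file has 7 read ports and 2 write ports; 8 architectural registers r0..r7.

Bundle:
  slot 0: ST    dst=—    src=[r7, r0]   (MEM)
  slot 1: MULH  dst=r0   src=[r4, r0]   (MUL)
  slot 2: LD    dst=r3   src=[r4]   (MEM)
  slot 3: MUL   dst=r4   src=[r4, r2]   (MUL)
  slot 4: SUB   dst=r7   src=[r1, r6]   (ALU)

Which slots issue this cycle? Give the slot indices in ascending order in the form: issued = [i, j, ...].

#0 MEM src=r7,r0 dispatched  <A:3 Mu:2 Ld:0 B:1 rd:5 wr:2>
#1 MUL src=r4,r0 dispatched  <A:3 Mu:1 Ld:0 B:1 rd:3 wr:1>
#2 MEM src=r4 held:FU  <A:3 Mu:1 Ld:0 B:1 rd:3 wr:1>
#3 MUL src=r4,r2 dispatched  <A:3 Mu:0 Ld:0 B:1 rd:1 wr:0>
#4 ALU src=r1,r6 held:RD_PORT  <A:3 Mu:0 Ld:0 B:1 rd:1 wr:0>

issued = [0, 1, 3]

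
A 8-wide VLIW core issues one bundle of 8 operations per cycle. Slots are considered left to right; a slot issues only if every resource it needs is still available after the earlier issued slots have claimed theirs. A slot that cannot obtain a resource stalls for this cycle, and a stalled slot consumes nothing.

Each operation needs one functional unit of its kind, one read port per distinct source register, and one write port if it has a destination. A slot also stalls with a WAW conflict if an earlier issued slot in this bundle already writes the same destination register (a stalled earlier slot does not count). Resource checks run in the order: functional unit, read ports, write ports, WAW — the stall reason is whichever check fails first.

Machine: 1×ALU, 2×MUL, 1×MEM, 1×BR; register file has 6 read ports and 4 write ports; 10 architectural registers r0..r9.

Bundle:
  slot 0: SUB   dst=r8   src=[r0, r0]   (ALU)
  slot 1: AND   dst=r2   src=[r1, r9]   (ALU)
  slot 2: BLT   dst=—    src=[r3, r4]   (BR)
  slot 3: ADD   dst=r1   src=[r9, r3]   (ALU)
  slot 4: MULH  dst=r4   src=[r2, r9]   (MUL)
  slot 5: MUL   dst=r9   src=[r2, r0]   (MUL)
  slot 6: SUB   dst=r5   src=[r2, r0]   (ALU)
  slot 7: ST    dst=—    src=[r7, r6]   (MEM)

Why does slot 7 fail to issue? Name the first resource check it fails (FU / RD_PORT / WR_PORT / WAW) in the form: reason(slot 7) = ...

#0 ALU src=r0,r0 dispatched  <A:0 Mu:2 Ld:1 B:1 rd:5 wr:3>
#1 ALU src=r1,r9 held:FU  <A:0 Mu:2 Ld:1 B:1 rd:5 wr:3>
#2 BR src=r3,r4 dispatched  <A:0 Mu:2 Ld:1 B:0 rd:3 wr:3>
#3 ALU src=r9,r3 held:FU  <A:0 Mu:2 Ld:1 B:0 rd:3 wr:3>
#4 MUL src=r2,r9 dispatched  <A:0 Mu:1 Ld:1 B:0 rd:1 wr:2>
#5 MUL src=r2,r0 held:RD_PORT  <A:0 Mu:1 Ld:1 B:0 rd:1 wr:2>
#6 ALU src=r2,r0 held:FU  <A:0 Mu:1 Ld:1 B:0 rd:1 wr:2>
#7 MEM src=r7,r6 held:RD_PORT  <A:0 Mu:1 Ld:1 B:0 rd:1 wr:2>

reason(slot 7) = RD_PORT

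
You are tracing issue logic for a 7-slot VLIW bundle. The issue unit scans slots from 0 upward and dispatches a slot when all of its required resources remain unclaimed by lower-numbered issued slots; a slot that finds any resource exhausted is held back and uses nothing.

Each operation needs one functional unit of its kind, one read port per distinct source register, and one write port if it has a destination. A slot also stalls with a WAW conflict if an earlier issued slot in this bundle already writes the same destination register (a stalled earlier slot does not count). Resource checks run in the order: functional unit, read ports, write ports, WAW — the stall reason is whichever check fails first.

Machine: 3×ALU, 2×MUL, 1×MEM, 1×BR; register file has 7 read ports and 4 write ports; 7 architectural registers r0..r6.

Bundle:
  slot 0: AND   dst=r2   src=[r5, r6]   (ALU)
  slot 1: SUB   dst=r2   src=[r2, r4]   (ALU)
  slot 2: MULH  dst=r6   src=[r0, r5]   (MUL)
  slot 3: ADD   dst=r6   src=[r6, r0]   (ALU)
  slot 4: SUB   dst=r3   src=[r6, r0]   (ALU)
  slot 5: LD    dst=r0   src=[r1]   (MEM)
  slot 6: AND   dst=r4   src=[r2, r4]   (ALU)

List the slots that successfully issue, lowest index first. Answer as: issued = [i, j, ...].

issued = [0, 2, 4, 5]

slot 0 (ALU): ISSUE — free A2,Mu2,Ld1,B1 rp5 wp3
slot 1 (ALU): stall WAW — free A2,Mu2,Ld1,B1 rp5 wp3
slot 2 (MUL): ISSUE — free A2,Mu1,Ld1,B1 rp3 wp2
slot 3 (ALU): stall WAW — free A2,Mu1,Ld1,B1 rp3 wp2
slot 4 (ALU): ISSUE — free A1,Mu1,Ld1,B1 rp1 wp1
slot 5 (MEM): ISSUE — free A1,Mu1,Ld0,B1 rp0 wp0
slot 6 (ALU): stall RD_PORT — free A1,Mu1,Ld0,B1 rp0 wp0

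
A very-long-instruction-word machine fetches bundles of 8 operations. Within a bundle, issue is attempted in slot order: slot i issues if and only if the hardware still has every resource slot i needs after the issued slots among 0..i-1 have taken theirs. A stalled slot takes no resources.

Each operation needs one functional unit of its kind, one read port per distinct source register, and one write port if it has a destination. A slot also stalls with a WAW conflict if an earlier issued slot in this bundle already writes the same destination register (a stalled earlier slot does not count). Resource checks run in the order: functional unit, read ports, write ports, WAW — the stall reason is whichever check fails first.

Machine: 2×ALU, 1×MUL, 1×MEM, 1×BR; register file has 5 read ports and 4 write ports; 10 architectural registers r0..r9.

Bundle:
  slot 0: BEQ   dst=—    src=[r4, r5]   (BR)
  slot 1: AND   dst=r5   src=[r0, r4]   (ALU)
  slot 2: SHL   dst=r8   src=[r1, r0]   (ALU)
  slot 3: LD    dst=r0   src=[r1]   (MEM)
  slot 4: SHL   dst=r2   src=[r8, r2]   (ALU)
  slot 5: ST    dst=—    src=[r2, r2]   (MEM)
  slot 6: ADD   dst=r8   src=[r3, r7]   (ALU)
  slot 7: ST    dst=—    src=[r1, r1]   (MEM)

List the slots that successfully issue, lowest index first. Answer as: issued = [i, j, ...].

issued = [0, 1, 3]

[0] BR needs rd=2 wr=0: ok; after: ALU=2 MUL=1 MEM=1 BR=0, R=3, W=4
[1] ALU needs rd=2 wr=1: ok; after: ALU=1 MUL=1 MEM=1 BR=0, R=1, W=3
[2] ALU needs rd=2 wr=1: RD_PORT; after: ALU=1 MUL=1 MEM=1 BR=0, R=1, W=3
[3] MEM needs rd=1 wr=1: ok; after: ALU=1 MUL=1 MEM=0 BR=0, R=0, W=2
[4] ALU needs rd=2 wr=1: RD_PORT; after: ALU=1 MUL=1 MEM=0 BR=0, R=0, W=2
[5] MEM needs rd=1 wr=0: FU; after: ALU=1 MUL=1 MEM=0 BR=0, R=0, W=2
[6] ALU needs rd=2 wr=1: RD_PORT; after: ALU=1 MUL=1 MEM=0 BR=0, R=0, W=2
[7] MEM needs rd=1 wr=0: FU; after: ALU=1 MUL=1 MEM=0 BR=0, R=0, W=2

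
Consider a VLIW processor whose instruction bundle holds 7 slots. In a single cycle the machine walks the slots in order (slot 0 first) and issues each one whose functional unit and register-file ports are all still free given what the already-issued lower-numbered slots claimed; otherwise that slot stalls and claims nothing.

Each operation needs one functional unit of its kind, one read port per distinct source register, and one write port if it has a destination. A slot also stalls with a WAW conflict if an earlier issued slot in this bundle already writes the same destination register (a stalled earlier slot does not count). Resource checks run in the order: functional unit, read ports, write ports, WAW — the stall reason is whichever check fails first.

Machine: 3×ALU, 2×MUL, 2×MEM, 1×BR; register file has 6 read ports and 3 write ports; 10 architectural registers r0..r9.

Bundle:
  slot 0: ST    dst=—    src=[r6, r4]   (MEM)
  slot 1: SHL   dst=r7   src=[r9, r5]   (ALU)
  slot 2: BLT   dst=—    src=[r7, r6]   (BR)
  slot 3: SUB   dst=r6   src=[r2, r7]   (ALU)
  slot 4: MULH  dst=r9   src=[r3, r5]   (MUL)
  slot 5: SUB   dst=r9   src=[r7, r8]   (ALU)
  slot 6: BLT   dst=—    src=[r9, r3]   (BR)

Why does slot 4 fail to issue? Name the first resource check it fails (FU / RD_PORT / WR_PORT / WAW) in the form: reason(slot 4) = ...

(0) want 1×MEM +2rd +0wr — yes → AL3|MU2|ME1|BR1|rd4|wr3
(1) want 1×ALU +2rd +1wr — yes → AL2|MU2|ME1|BR1|rd2|wr2
(2) want 1×BR +2rd +0wr — yes → AL2|MU2|ME1|BR0|rd0|wr2
(3) want 1×ALU +2rd +1wr — RD_PORT → AL2|MU2|ME1|BR0|rd0|wr2
(4) want 1×MUL +2rd +1wr — RD_PORT → AL2|MU2|ME1|BR0|rd0|wr2
(5) want 1×ALU +2rd +1wr — RD_PORT → AL2|MU2|ME1|BR0|rd0|wr2
(6) want 1×BR +2rd +0wr — FU → AL2|MU2|ME1|BR0|rd0|wr2

reason(slot 4) = RD_PORT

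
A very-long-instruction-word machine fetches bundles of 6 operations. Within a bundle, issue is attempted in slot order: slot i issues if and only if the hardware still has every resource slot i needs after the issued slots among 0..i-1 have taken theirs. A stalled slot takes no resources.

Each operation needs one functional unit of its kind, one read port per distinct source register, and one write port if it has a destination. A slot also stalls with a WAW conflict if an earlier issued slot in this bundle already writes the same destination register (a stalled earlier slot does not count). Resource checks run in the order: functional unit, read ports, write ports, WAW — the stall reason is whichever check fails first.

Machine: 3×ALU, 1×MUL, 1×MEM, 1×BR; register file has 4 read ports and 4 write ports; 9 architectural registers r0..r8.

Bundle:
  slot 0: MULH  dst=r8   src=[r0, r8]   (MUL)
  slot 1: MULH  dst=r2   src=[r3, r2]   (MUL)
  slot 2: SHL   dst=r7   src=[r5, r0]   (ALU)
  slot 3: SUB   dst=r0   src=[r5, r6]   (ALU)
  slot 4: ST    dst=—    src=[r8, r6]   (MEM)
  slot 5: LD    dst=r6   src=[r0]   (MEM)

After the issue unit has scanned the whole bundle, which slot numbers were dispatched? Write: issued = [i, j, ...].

issued = [0, 2]

#0 MUL src=r0,r8 dispatched  <A:3 Mu:0 Ld:1 B:1 rd:2 wr:3>
#1 MUL src=r3,r2 held:FU  <A:3 Mu:0 Ld:1 B:1 rd:2 wr:3>
#2 ALU src=r5,r0 dispatched  <A:2 Mu:0 Ld:1 B:1 rd:0 wr:2>
#3 ALU src=r5,r6 held:RD_PORT  <A:2 Mu:0 Ld:1 B:1 rd:0 wr:2>
#4 MEM src=r8,r6 held:RD_PORT  <A:2 Mu:0 Ld:1 B:1 rd:0 wr:2>
#5 MEM src=r0 held:RD_PORT  <A:2 Mu:0 Ld:1 B:1 rd:0 wr:2>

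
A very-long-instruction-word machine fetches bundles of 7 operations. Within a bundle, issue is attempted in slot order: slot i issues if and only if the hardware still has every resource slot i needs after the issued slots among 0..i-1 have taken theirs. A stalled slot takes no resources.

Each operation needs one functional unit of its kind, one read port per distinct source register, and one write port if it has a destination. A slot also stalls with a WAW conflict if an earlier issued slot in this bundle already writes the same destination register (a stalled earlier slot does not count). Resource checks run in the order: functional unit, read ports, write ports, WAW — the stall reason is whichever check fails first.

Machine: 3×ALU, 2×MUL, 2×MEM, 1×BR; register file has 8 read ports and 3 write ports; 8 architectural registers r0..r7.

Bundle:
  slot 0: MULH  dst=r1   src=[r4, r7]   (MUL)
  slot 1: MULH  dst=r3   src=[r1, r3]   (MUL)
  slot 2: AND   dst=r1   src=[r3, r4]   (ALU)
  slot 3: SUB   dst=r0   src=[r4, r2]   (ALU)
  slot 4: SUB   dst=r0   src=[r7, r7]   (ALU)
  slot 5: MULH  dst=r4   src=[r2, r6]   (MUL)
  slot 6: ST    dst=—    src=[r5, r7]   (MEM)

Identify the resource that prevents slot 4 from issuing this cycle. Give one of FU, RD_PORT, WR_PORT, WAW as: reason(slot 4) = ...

reason(slot 4) = WR_PORT

(0) want 1×MUL +2rd +1wr — yes → AL3|MU1|ME2|BR1|rd6|wr2
(1) want 1×MUL +2rd +1wr — yes → AL3|MU0|ME2|BR1|rd4|wr1
(2) want 1×ALU +2rd +1wr — WAW → AL3|MU0|ME2|BR1|rd4|wr1
(3) want 1×ALU +2rd +1wr — yes → AL2|MU0|ME2|BR1|rd2|wr0
(4) want 1×ALU +1rd +1wr — WR_PORT → AL2|MU0|ME2|BR1|rd2|wr0
(5) want 1×MUL +2rd +1wr — FU → AL2|MU0|ME2|BR1|rd2|wr0
(6) want 1×MEM +2rd +0wr — yes → AL2|MU0|ME1|BR1|rd0|wr0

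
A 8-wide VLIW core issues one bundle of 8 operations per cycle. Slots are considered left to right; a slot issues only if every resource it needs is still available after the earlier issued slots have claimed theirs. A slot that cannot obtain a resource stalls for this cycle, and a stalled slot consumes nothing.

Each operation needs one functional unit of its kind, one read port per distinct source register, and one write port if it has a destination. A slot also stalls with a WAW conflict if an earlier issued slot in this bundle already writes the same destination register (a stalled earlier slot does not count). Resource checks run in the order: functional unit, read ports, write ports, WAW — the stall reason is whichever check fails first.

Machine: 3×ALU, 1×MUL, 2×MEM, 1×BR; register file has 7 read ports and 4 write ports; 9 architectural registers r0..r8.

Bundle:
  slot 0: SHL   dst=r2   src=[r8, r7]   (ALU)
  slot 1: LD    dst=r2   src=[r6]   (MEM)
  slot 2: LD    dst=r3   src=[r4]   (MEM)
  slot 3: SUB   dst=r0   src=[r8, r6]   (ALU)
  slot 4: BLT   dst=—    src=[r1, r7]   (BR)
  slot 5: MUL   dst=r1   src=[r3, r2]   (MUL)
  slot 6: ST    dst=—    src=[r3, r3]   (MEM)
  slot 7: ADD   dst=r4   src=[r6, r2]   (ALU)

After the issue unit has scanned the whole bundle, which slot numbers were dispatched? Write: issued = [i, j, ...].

issued = [0, 2, 3, 4]

slot 0 (ALU): ISSUE — free A2,Mu1,Ld2,B1 rp5 wp3
slot 1 (MEM): stall WAW — free A2,Mu1,Ld2,B1 rp5 wp3
slot 2 (MEM): ISSUE — free A2,Mu1,Ld1,B1 rp4 wp2
slot 3 (ALU): ISSUE — free A1,Mu1,Ld1,B1 rp2 wp1
slot 4 (BR): ISSUE — free A1,Mu1,Ld1,B0 rp0 wp1
slot 5 (MUL): stall RD_PORT — free A1,Mu1,Ld1,B0 rp0 wp1
slot 6 (MEM): stall RD_PORT — free A1,Mu1,Ld1,B0 rp0 wp1
slot 7 (ALU): stall RD_PORT — free A1,Mu1,Ld1,B0 rp0 wp1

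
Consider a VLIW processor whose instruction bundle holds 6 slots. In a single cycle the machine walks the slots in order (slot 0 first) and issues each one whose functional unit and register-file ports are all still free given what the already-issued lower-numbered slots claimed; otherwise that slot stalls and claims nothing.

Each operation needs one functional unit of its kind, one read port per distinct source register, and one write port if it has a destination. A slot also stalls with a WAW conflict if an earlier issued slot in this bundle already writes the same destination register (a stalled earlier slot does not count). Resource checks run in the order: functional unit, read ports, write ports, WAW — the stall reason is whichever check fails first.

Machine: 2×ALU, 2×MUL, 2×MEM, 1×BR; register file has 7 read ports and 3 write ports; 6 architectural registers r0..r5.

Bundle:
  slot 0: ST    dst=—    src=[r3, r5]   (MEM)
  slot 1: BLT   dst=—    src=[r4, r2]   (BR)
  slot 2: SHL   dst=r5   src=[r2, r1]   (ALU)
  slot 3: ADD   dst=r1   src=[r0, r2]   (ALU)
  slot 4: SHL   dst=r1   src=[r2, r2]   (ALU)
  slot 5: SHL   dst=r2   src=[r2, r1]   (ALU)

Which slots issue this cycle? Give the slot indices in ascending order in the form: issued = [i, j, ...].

issued = [0, 1, 2, 4]

  0. MEM ⇒ go  {2A/2Mu/1Ld/1B | 5r 3w}
  1. BR ⇒ go  {2A/2Mu/1Ld/0B | 3r 3w}
  2. ALU→r5 ⇒ go  {1A/2Mu/1Ld/0B | 1r 2w}
  3. ALU→r1 ⇒ no(RD_PORT)  {1A/2Mu/1Ld/0B | 1r 2w}
  4. ALU→r1 ⇒ go  {0A/2Mu/1Ld/0B | 0r 1w}
  5. ALU→r2 ⇒ no(FU)  {0A/2Mu/1Ld/0B | 0r 1w}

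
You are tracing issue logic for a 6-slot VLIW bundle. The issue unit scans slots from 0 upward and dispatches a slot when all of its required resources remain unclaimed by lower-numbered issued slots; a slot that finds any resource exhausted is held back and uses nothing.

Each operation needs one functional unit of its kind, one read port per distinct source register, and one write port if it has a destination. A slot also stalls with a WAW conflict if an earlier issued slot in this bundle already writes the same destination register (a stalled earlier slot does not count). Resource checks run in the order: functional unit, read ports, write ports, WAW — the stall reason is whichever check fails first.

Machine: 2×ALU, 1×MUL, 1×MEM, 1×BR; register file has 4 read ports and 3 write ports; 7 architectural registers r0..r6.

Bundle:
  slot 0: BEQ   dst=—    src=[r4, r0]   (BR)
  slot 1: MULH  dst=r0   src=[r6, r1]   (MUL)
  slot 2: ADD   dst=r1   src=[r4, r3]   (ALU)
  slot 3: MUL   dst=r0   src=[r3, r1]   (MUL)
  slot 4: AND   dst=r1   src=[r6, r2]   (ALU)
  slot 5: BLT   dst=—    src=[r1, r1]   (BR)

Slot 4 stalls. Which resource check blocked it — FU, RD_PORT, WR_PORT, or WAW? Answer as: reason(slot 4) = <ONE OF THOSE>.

reason(slot 4) = RD_PORT

  0. BR ⇒ go  {2A/1Mu/1Ld/0B | 2r 3w}
  1. MUL→r0 ⇒ go  {2A/0Mu/1Ld/0B | 0r 2w}
  2. ALU→r1 ⇒ no(RD_PORT)  {2A/0Mu/1Ld/0B | 0r 2w}
  3. MUL→r0 ⇒ no(FU)  {2A/0Mu/1Ld/0B | 0r 2w}
  4. ALU→r1 ⇒ no(RD_PORT)  {2A/0Mu/1Ld/0B | 0r 2w}
  5. BR ⇒ no(FU)  {2A/0Mu/1Ld/0B | 0r 2w}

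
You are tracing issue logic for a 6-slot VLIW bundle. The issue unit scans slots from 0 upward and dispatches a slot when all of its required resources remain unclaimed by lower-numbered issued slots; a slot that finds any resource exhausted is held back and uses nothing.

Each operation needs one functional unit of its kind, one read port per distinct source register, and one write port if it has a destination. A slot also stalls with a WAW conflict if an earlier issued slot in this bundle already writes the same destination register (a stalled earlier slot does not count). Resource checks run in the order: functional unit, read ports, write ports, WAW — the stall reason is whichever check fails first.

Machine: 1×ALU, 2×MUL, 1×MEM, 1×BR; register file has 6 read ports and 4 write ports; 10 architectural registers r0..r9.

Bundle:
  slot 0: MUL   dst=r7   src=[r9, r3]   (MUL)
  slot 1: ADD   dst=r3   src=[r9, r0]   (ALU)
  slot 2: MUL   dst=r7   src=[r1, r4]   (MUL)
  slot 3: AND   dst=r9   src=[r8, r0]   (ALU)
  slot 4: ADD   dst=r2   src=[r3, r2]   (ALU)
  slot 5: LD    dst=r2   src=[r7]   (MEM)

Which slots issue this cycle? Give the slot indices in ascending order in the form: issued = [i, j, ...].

issued = [0, 1, 5]

(0) want 1×MUL +2rd +1wr — yes → AL1|MU1|ME1|BR1|rd4|wr3
(1) want 1×ALU +2rd +1wr — yes → AL0|MU1|ME1|BR1|rd2|wr2
(2) want 1×MUL +2rd +1wr — WAW → AL0|MU1|ME1|BR1|rd2|wr2
(3) want 1×ALU +2rd +1wr — FU → AL0|MU1|ME1|BR1|rd2|wr2
(4) want 1×ALU +2rd +1wr — FU → AL0|MU1|ME1|BR1|rd2|wr2
(5) want 1×MEM +1rd +1wr — yes → AL0|MU1|ME0|BR1|rd1|wr1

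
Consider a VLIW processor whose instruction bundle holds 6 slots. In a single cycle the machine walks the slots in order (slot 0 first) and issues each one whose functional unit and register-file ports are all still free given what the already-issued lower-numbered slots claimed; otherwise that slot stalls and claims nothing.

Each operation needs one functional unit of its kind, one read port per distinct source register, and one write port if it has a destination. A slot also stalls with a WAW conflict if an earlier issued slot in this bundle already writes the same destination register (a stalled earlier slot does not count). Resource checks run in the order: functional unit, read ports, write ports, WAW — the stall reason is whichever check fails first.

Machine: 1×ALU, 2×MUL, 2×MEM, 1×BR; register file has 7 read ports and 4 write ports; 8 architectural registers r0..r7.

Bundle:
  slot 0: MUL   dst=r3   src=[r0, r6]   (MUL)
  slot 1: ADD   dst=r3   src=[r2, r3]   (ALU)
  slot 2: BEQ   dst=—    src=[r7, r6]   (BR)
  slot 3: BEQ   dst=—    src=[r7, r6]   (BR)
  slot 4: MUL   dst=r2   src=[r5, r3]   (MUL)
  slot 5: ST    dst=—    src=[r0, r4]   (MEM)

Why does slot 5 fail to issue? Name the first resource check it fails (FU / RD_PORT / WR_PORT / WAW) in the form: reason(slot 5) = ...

reason(slot 5) = RD_PORT

#0 MUL src=r0,r6 dispatched  <A:1 Mu:1 Ld:2 B:1 rd:5 wr:3>
#1 ALU src=r2,r3 held:WAW  <A:1 Mu:1 Ld:2 B:1 rd:5 wr:3>
#2 BR src=r7,r6 dispatched  <A:1 Mu:1 Ld:2 B:0 rd:3 wr:3>
#3 BR src=r7,r6 held:FU  <A:1 Mu:1 Ld:2 B:0 rd:3 wr:3>
#4 MUL src=r5,r3 dispatched  <A:1 Mu:0 Ld:2 B:0 rd:1 wr:2>
#5 MEM src=r0,r4 held:RD_PORT  <A:1 Mu:0 Ld:2 B:0 rd:1 wr:2>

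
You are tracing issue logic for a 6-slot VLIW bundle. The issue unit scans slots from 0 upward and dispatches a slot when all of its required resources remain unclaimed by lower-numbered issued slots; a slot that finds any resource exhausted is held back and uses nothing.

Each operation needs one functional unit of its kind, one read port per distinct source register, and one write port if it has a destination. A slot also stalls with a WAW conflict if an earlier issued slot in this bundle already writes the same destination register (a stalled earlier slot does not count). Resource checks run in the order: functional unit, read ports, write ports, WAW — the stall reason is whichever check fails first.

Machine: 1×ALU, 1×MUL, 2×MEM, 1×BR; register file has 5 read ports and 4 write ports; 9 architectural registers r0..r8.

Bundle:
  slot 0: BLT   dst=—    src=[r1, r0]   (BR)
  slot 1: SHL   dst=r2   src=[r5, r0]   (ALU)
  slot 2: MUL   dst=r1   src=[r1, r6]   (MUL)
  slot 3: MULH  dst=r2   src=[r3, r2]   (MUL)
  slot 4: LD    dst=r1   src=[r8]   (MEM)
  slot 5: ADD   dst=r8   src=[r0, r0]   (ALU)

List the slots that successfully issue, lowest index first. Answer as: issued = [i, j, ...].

#0 BR src=r1,r0 dispatched  <A:1 Mu:1 Ld:2 B:0 rd:3 wr:4>
#1 ALU src=r5,r0 dispatched  <A:0 Mu:1 Ld:2 B:0 rd:1 wr:3>
#2 MUL src=r1,r6 held:RD_PORT  <A:0 Mu:1 Ld:2 B:0 rd:1 wr:3>
#3 MUL src=r3,r2 held:RD_PORT  <A:0 Mu:1 Ld:2 B:0 rd:1 wr:3>
#4 MEM src=r8 dispatched  <A:0 Mu:1 Ld:1 B:0 rd:0 wr:2>
#5 ALU src=r0,r0 held:FU  <A:0 Mu:1 Ld:1 B:0 rd:0 wr:2>

issued = [0, 1, 4]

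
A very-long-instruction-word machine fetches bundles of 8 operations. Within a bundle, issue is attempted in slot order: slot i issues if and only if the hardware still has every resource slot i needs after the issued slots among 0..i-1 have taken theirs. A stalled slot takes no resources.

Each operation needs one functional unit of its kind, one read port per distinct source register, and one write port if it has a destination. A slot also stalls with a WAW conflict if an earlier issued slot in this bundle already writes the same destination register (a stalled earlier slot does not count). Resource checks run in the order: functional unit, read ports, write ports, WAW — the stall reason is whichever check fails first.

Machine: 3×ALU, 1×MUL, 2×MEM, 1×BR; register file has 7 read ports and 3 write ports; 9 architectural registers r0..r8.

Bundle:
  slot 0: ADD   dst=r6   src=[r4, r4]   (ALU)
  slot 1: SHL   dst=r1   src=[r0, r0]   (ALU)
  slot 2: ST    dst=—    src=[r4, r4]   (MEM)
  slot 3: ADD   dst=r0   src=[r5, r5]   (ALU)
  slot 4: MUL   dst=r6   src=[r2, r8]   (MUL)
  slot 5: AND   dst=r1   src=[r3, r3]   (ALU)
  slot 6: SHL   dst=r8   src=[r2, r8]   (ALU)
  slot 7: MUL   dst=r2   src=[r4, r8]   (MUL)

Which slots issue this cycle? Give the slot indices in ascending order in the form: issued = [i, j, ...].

(0) want 1×ALU +1rd +1wr — yes → AL2|MU1|ME2|BR1|rd6|wr2
(1) want 1×ALU +1rd +1wr — yes → AL1|MU1|ME2|BR1|rd5|wr1
(2) want 1×MEM +1rd +0wr — yes → AL1|MU1|ME1|BR1|rd4|wr1
(3) want 1×ALU +1rd +1wr — yes → AL0|MU1|ME1|BR1|rd3|wr0
(4) want 1×MUL +2rd +1wr — WR_PORT → AL0|MU1|ME1|BR1|rd3|wr0
(5) want 1×ALU +1rd +1wr — FU → AL0|MU1|ME1|BR1|rd3|wr0
(6) want 1×ALU +2rd +1wr — FU → AL0|MU1|ME1|BR1|rd3|wr0
(7) want 1×MUL +2rd +1wr — WR_PORT → AL0|MU1|ME1|BR1|rd3|wr0

issued = [0, 1, 2, 3]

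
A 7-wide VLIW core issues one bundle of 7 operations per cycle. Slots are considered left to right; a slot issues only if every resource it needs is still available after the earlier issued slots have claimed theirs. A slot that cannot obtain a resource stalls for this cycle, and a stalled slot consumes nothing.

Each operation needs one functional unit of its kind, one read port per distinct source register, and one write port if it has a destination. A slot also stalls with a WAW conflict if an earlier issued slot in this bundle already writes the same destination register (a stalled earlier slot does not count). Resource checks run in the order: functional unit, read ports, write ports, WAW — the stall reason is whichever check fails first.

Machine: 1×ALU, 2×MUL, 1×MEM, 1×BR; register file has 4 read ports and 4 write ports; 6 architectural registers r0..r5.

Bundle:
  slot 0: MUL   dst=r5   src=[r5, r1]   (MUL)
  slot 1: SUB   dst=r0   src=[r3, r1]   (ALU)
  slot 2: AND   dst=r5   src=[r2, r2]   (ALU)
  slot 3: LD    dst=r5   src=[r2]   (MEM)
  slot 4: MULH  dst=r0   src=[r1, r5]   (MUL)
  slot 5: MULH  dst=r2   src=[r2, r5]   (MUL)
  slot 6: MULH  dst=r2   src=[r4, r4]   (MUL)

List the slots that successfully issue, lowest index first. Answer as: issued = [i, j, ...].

issued = [0, 1]

(0) want 1×MUL +2rd +1wr — yes → AL1|MU1|ME1|BR1|rd2|wr3
(1) want 1×ALU +2rd +1wr — yes → AL0|MU1|ME1|BR1|rd0|wr2
(2) want 1×ALU +1rd +1wr — FU → AL0|MU1|ME1|BR1|rd0|wr2
(3) want 1×MEM +1rd +1wr — RD_PORT → AL0|MU1|ME1|BR1|rd0|wr2
(4) want 1×MUL +2rd +1wr — RD_PORT → AL0|MU1|ME1|BR1|rd0|wr2
(5) want 1×MUL +2rd +1wr — RD_PORT → AL0|MU1|ME1|BR1|rd0|wr2
(6) want 1×MUL +1rd +1wr — RD_PORT → AL0|MU1|ME1|BR1|rd0|wr2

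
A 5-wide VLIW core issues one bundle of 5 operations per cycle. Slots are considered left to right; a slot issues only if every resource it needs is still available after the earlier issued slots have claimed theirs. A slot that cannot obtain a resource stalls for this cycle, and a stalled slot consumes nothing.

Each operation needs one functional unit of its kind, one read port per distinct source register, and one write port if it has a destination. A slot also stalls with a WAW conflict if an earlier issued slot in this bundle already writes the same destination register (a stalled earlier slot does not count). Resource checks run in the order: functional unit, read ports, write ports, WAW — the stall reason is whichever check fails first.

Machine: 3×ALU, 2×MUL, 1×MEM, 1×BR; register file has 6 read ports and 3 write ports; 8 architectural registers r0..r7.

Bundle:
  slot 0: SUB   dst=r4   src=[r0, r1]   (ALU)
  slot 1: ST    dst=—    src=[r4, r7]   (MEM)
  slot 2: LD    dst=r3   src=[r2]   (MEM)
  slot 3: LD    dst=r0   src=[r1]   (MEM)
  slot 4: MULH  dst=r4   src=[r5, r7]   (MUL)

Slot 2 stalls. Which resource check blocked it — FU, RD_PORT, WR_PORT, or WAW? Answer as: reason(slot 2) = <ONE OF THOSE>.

[0] ALU needs rd=2 wr=1: ok; after: ALU=2 MUL=2 MEM=1 BR=1, R=4, W=2
[1] MEM needs rd=2 wr=0: ok; after: ALU=2 MUL=2 MEM=0 BR=1, R=2, W=2
[2] MEM needs rd=1 wr=1: FU; after: ALU=2 MUL=2 MEM=0 BR=1, R=2, W=2
[3] MEM needs rd=1 wr=1: FU; after: ALU=2 MUL=2 MEM=0 BR=1, R=2, W=2
[4] MUL needs rd=2 wr=1: WAW; after: ALU=2 MUL=2 MEM=0 BR=1, R=2, W=2

reason(slot 2) = FU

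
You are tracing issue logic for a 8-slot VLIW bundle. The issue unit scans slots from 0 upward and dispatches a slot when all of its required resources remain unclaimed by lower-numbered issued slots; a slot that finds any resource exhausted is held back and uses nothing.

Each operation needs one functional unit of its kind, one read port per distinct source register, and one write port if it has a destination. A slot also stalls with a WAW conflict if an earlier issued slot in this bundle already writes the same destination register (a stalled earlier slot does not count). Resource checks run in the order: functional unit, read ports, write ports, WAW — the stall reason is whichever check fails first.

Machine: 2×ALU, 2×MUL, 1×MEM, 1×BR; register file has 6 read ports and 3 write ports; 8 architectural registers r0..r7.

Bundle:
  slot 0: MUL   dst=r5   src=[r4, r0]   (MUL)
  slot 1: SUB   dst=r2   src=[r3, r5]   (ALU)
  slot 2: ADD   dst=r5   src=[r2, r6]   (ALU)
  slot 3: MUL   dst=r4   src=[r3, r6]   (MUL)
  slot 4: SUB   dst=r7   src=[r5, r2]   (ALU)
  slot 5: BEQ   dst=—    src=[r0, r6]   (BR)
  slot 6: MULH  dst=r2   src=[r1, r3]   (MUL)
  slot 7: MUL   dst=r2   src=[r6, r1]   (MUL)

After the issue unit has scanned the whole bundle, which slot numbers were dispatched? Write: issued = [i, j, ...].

issued = [0, 1, 3]

[0] MUL needs rd=2 wr=1: ok; after: ALU=2 MUL=1 MEM=1 BR=1, R=4, W=2
[1] ALU needs rd=2 wr=1: ok; after: ALU=1 MUL=1 MEM=1 BR=1, R=2, W=1
[2] ALU needs rd=2 wr=1: WAW; after: ALU=1 MUL=1 MEM=1 BR=1, R=2, W=1
[3] MUL needs rd=2 wr=1: ok; after: ALU=1 MUL=0 MEM=1 BR=1, R=0, W=0
[4] ALU needs rd=2 wr=1: RD_PORT; after: ALU=1 MUL=0 MEM=1 BR=1, R=0, W=0
[5] BR needs rd=2 wr=0: RD_PORT; after: ALU=1 MUL=0 MEM=1 BR=1, R=0, W=0
[6] MUL needs rd=2 wr=1: FU; after: ALU=1 MUL=0 MEM=1 BR=1, R=0, W=0
[7] MUL needs rd=2 wr=1: FU; after: ALU=1 MUL=0 MEM=1 BR=1, R=0, W=0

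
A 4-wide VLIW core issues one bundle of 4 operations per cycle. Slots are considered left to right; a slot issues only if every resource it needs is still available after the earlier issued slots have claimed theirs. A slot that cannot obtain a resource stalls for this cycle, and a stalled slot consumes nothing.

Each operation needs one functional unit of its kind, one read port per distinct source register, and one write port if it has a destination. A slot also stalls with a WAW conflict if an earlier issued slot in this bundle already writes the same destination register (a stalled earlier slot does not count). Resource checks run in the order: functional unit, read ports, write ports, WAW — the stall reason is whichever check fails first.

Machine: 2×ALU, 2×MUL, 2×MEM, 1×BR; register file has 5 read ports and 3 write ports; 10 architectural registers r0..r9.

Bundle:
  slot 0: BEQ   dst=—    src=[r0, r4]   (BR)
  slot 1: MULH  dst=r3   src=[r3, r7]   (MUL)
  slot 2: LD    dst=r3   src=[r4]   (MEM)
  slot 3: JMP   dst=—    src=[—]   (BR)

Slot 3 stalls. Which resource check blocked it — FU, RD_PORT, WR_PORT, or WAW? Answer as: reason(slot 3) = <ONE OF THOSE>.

#0 BR src=r0,r4 dispatched  <A:2 Mu:2 Ld:2 B:0 rd:3 wr:3>
#1 MUL src=r3,r7 dispatched  <A:2 Mu:1 Ld:2 B:0 rd:1 wr:2>
#2 MEM src=r4 held:WAW  <A:2 Mu:1 Ld:2 B:0 rd:1 wr:2>
#3 BR src=- held:FU  <A:2 Mu:1 Ld:2 B:0 rd:1 wr:2>

reason(slot 3) = FU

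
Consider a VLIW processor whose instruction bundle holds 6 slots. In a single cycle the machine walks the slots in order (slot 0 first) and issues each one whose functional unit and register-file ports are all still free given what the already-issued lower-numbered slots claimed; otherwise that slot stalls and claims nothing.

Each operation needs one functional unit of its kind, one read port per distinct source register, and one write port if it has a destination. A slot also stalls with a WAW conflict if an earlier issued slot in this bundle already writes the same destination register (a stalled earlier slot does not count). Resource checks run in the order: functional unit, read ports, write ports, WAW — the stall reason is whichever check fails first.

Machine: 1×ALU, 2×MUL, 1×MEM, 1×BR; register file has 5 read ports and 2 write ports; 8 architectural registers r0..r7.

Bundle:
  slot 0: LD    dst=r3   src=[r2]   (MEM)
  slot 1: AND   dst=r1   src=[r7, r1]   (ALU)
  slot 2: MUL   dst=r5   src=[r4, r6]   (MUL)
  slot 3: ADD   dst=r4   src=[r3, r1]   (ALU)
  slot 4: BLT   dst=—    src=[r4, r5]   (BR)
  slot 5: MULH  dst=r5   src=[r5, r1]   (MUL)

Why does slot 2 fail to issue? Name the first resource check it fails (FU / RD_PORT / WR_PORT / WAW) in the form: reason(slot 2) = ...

reason(slot 2) = WR_PORT

slot 0 (MEM): ISSUE — free A1,Mu2,Ld0,B1 rp4 wp1
slot 1 (ALU): ISSUE — free A0,Mu2,Ld0,B1 rp2 wp0
slot 2 (MUL): stall WR_PORT — free A0,Mu2,Ld0,B1 rp2 wp0
slot 3 (ALU): stall FU — free A0,Mu2,Ld0,B1 rp2 wp0
slot 4 (BR): ISSUE — free A0,Mu2,Ld0,B0 rp0 wp0
slot 5 (MUL): stall RD_PORT — free A0,Mu2,Ld0,B0 rp0 wp0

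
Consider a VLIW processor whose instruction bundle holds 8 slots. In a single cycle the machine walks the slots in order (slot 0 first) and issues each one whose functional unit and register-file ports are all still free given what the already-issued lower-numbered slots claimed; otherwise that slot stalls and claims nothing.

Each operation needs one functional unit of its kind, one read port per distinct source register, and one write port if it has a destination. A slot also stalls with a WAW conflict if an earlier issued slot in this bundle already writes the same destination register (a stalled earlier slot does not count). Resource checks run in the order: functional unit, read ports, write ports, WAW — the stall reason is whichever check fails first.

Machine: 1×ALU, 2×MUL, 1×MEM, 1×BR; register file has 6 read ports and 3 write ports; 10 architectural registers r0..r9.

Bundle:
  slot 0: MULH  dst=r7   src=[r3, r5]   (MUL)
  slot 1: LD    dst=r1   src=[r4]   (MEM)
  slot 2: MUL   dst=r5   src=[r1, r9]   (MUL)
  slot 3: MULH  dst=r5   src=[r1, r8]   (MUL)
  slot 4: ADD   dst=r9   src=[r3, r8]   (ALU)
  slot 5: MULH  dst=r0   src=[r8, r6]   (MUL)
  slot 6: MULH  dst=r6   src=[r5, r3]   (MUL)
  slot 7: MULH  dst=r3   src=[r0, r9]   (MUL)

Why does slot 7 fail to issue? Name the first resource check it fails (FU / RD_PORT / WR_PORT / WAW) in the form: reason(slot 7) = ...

#0 MUL src=r3,r5 dispatched  <A:1 Mu:1 Ld:1 B:1 rd:4 wr:2>
#1 MEM src=r4 dispatched  <A:1 Mu:1 Ld:0 B:1 rd:3 wr:1>
#2 MUL src=r1,r9 dispatched  <A:1 Mu:0 Ld:0 B:1 rd:1 wr:0>
#3 MUL src=r1,r8 held:FU  <A:1 Mu:0 Ld:0 B:1 rd:1 wr:0>
#4 ALU src=r3,r8 held:RD_PORT  <A:1 Mu:0 Ld:0 B:1 rd:1 wr:0>
#5 MUL src=r8,r6 held:FU  <A:1 Mu:0 Ld:0 B:1 rd:1 wr:0>
#6 MUL src=r5,r3 held:FU  <A:1 Mu:0 Ld:0 B:1 rd:1 wr:0>
#7 MUL src=r0,r9 held:FU  <A:1 Mu:0 Ld:0 B:1 rd:1 wr:0>

reason(slot 7) = FU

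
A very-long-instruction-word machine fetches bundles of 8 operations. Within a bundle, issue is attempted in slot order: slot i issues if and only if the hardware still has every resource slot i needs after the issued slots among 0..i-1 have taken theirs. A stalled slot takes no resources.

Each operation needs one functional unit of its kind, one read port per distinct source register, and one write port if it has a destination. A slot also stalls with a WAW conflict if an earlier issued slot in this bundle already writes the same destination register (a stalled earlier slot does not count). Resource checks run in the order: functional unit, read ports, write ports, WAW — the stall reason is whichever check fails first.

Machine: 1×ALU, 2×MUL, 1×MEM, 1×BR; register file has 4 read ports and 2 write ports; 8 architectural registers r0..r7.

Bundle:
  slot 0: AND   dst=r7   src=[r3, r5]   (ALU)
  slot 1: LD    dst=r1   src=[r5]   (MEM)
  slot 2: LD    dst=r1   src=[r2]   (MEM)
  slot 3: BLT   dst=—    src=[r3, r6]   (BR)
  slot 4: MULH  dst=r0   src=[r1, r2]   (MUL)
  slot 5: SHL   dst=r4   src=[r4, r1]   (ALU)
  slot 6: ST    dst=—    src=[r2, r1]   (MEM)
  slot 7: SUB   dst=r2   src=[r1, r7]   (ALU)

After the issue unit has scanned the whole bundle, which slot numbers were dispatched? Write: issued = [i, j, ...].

(0) want 1×ALU +2rd +1wr — yes → AL0|MU2|ME1|BR1|rd2|wr1
(1) want 1×MEM +1rd +1wr — yes → AL0|MU2|ME0|BR1|rd1|wr0
(2) want 1×MEM +1rd +1wr — FU → AL0|MU2|ME0|BR1|rd1|wr0
(3) want 1×BR +2rd +0wr — RD_PORT → AL0|MU2|ME0|BR1|rd1|wr0
(4) want 1×MUL +2rd +1wr — RD_PORT → AL0|MU2|ME0|BR1|rd1|wr0
(5) want 1×ALU +2rd +1wr — FU → AL0|MU2|ME0|BR1|rd1|wr0
(6) want 1×MEM +2rd +0wr — FU → AL0|MU2|ME0|BR1|rd1|wr0
(7) want 1×ALU +2rd +1wr — FU → AL0|MU2|ME0|BR1|rd1|wr0

issued = [0, 1]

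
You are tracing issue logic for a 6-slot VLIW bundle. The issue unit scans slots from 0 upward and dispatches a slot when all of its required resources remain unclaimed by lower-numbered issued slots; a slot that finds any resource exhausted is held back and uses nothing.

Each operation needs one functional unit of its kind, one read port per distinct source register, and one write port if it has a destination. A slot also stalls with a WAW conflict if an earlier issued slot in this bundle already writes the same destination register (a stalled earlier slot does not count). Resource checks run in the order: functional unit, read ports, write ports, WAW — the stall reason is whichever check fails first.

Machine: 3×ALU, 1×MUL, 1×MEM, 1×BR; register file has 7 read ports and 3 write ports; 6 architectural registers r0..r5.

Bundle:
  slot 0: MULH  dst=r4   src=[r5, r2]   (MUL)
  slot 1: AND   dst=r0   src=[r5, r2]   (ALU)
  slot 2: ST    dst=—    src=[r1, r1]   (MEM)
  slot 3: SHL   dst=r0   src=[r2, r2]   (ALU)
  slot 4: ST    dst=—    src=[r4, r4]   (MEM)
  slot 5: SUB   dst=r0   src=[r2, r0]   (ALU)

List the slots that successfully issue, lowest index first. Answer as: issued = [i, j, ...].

  0. MUL→r4 ⇒ go  {3A/0Mu/1Ld/1B | 5r 2w}
  1. ALU→r0 ⇒ go  {2A/0Mu/1Ld/1B | 3r 1w}
  2. MEM ⇒ go  {2A/0Mu/0Ld/1B | 2r 1w}
  3. ALU→r0 ⇒ no(WAW)  {2A/0Mu/0Ld/1B | 2r 1w}
  4. MEM ⇒ no(FU)  {2A/0Mu/0Ld/1B | 2r 1w}
  5. ALU→r0 ⇒ no(WAW)  {2A/0Mu/0Ld/1B | 2r 1w}

issued = [0, 1, 2]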